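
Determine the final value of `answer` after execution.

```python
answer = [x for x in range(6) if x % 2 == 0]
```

Let's trace through this code step by step.

Initialize: answer = [x for x in range(6) if x % 2 == 0]

After execution: answer = [0, 2, 4]
[0, 2, 4]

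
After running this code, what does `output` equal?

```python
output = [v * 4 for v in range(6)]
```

Let's trace through this code step by step.

Initialize: output = [v * 4 for v in range(6)]

After execution: output = [0, 4, 8, 12, 16, 20]
[0, 4, 8, 12, 16, 20]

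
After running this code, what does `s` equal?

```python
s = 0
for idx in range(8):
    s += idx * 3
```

Let's trace through this code step by step.

Initialize: s = 0
Entering loop: for idx in range(8):

After execution: s = 84
84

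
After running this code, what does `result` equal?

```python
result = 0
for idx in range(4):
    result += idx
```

Let's trace through this code step by step.

Initialize: result = 0
Entering loop: for idx in range(4):

After execution: result = 6
6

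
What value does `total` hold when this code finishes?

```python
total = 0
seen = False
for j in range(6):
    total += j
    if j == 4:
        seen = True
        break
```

Let's trace through this code step by step.

Initialize: total = 0
Initialize: seen = False
Entering loop: for j in range(6):

After execution: total = 10
10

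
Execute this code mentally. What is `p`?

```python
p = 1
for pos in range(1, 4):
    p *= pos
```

Let's trace through this code step by step.

Initialize: p = 1
Entering loop: for pos in range(1, 4):

After execution: p = 6
6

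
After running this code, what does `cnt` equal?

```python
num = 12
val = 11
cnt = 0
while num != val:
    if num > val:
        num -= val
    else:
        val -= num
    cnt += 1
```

Let's trace through this code step by step.

Initialize: num = 12
Initialize: val = 11
Initialize: cnt = 0
Entering loop: while num != val:

After execution: cnt = 11
11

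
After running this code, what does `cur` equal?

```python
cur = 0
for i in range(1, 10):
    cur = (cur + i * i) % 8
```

Let's trace through this code step by step.

Initialize: cur = 0
Entering loop: for i in range(1, 10):

After execution: cur = 5
5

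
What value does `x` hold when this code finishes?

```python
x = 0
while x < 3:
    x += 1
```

Let's trace through this code step by step.

Initialize: x = 0
Entering loop: while x < 3:

After execution: x = 3
3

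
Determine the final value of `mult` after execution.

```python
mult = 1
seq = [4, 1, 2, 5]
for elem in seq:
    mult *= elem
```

Let's trace through this code step by step.

Initialize: mult = 1
Initialize: seq = [4, 1, 2, 5]
Entering loop: for elem in seq:

After execution: mult = 40
40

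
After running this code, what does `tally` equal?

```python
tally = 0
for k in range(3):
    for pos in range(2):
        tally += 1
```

Let's trace through this code step by step.

Initialize: tally = 0
Entering loop: for k in range(3):

After execution: tally = 6
6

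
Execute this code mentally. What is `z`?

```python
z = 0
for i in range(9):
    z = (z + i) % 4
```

Let's trace through this code step by step.

Initialize: z = 0
Entering loop: for i in range(9):

After execution: z = 0
0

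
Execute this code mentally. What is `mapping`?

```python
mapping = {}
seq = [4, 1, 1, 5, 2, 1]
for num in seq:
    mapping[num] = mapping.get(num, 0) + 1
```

Let's trace through this code step by step.

Initialize: mapping = {}
Initialize: seq = [4, 1, 1, 5, 2, 1]
Entering loop: for num in seq:

After execution: mapping = {4: 1, 1: 3, 5: 1, 2: 1}
{4: 1, 1: 3, 5: 1, 2: 1}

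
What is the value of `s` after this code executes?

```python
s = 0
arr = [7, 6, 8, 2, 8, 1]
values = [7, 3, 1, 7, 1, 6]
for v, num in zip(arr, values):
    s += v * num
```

Let's trace through this code step by step.

Initialize: s = 0
Initialize: arr = [7, 6, 8, 2, 8, 1]
Initialize: values = [7, 3, 1, 7, 1, 6]
Entering loop: for v, num in zip(arr, values):

After execution: s = 103
103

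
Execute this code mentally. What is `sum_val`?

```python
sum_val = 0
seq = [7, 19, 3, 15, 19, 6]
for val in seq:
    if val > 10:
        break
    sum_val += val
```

Let's trace through this code step by step.

Initialize: sum_val = 0
Initialize: seq = [7, 19, 3, 15, 19, 6]
Entering loop: for val in seq:

After execution: sum_val = 7
7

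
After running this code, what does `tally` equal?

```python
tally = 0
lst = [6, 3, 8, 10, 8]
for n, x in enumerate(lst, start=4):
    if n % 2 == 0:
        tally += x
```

Let's trace through this code step by step.

Initialize: tally = 0
Initialize: lst = [6, 3, 8, 10, 8]
Entering loop: for n, x in enumerate(lst, start=4):

After execution: tally = 22
22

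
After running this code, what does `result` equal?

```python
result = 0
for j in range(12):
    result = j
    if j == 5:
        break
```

Let's trace through this code step by step.

Initialize: result = 0
Entering loop: for j in range(12):

After execution: result = 5
5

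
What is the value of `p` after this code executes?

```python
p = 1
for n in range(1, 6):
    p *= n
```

Let's trace through this code step by step.

Initialize: p = 1
Entering loop: for n in range(1, 6):

After execution: p = 120
120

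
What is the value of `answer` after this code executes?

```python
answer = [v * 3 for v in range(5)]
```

Let's trace through this code step by step.

Initialize: answer = [v * 3 for v in range(5)]

After execution: answer = [0, 3, 6, 9, 12]
[0, 3, 6, 9, 12]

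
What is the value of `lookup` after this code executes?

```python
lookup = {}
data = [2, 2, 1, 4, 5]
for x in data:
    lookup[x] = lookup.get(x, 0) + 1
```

Let's trace through this code step by step.

Initialize: lookup = {}
Initialize: data = [2, 2, 1, 4, 5]
Entering loop: for x in data:

After execution: lookup = {2: 2, 1: 1, 4: 1, 5: 1}
{2: 2, 1: 1, 4: 1, 5: 1}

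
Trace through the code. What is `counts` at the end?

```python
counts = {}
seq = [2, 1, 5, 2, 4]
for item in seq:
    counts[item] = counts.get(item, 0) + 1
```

Let's trace through this code step by step.

Initialize: counts = {}
Initialize: seq = [2, 1, 5, 2, 4]
Entering loop: for item in seq:

After execution: counts = {2: 2, 1: 1, 5: 1, 4: 1}
{2: 2, 1: 1, 5: 1, 4: 1}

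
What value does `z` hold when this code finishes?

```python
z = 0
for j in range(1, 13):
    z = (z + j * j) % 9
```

Let's trace through this code step by step.

Initialize: z = 0
Entering loop: for j in range(1, 13):

After execution: z = 2
2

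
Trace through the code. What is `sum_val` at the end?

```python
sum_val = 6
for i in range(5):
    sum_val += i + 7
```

Let's trace through this code step by step.

Initialize: sum_val = 6
Entering loop: for i in range(5):

After execution: sum_val = 51
51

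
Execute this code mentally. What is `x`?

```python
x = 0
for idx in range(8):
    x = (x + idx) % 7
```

Let's trace through this code step by step.

Initialize: x = 0
Entering loop: for idx in range(8):

After execution: x = 0
0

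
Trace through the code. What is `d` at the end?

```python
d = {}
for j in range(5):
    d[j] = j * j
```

Let's trace through this code step by step.

Initialize: d = {}
Entering loop: for j in range(5):

After execution: d = {0: 0, 1: 1, 2: 4, 3: 9, 4: 16}
{0: 0, 1: 1, 2: 4, 3: 9, 4: 16}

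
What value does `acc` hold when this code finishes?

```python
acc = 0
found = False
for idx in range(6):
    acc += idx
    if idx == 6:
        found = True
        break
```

Let's trace through this code step by step.

Initialize: acc = 0
Initialize: found = False
Entering loop: for idx in range(6):

After execution: acc = 15
15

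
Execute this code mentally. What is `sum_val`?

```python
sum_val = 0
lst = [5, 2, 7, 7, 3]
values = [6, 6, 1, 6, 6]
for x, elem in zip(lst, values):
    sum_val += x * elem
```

Let's trace through this code step by step.

Initialize: sum_val = 0
Initialize: lst = [5, 2, 7, 7, 3]
Initialize: values = [6, 6, 1, 6, 6]
Entering loop: for x, elem in zip(lst, values):

After execution: sum_val = 109
109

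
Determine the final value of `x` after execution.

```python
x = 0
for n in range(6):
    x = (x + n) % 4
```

Let's trace through this code step by step.

Initialize: x = 0
Entering loop: for n in range(6):

After execution: x = 3
3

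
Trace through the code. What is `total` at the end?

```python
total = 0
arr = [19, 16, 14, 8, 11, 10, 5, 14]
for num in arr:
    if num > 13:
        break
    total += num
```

Let's trace through this code step by step.

Initialize: total = 0
Initialize: arr = [19, 16, 14, 8, 11, 10, 5, 14]
Entering loop: for num in arr:

After execution: total = 0
0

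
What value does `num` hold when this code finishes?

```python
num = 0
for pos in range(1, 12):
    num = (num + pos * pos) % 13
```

Let's trace through this code step by step.

Initialize: num = 0
Entering loop: for pos in range(1, 12):

After execution: num = 12
12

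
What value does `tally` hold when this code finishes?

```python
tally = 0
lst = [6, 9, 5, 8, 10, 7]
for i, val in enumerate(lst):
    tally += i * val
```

Let's trace through this code step by step.

Initialize: tally = 0
Initialize: lst = [6, 9, 5, 8, 10, 7]
Entering loop: for i, val in enumerate(lst):

After execution: tally = 118
118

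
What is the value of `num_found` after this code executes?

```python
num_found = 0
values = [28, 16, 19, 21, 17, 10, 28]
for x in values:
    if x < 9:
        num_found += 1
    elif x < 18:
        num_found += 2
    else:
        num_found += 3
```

Let's trace through this code step by step.

Initialize: num_found = 0
Initialize: values = [28, 16, 19, 21, 17, 10, 28]
Entering loop: for x in values:

After execution: num_found = 18
18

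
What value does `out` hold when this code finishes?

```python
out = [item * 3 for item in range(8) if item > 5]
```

Let's trace through this code step by step.

Initialize: out = [item * 3 for item in range(8) if item > 5]

After execution: out = [18, 21]
[18, 21]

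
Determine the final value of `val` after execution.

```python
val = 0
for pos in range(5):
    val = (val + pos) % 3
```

Let's trace through this code step by step.

Initialize: val = 0
Entering loop: for pos in range(5):

After execution: val = 1
1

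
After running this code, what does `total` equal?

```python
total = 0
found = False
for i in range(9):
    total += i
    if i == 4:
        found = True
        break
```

Let's trace through this code step by step.

Initialize: total = 0
Initialize: found = False
Entering loop: for i in range(9):

After execution: total = 10
10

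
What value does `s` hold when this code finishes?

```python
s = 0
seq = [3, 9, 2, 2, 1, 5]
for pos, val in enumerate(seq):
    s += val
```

Let's trace through this code step by step.

Initialize: s = 0
Initialize: seq = [3, 9, 2, 2, 1, 5]
Entering loop: for pos, val in enumerate(seq):

After execution: s = 22
22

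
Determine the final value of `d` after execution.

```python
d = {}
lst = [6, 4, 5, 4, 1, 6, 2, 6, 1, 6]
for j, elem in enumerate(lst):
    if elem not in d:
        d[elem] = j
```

Let's trace through this code step by step.

Initialize: d = {}
Initialize: lst = [6, 4, 5, 4, 1, 6, 2, 6, 1, 6]
Entering loop: for j, elem in enumerate(lst):

After execution: d = {6: 0, 4: 1, 5: 2, 1: 4, 2: 6}
{6: 0, 4: 1, 5: 2, 1: 4, 2: 6}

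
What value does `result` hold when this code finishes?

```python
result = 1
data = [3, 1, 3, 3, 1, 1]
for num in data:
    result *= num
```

Let's trace through this code step by step.

Initialize: result = 1
Initialize: data = [3, 1, 3, 3, 1, 1]
Entering loop: for num in data:

After execution: result = 27
27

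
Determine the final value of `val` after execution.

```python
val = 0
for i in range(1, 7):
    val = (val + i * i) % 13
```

Let's trace through this code step by step.

Initialize: val = 0
Entering loop: for i in range(1, 7):

After execution: val = 0
0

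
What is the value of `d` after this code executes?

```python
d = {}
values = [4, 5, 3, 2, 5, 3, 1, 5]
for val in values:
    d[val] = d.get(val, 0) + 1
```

Let's trace through this code step by step.

Initialize: d = {}
Initialize: values = [4, 5, 3, 2, 5, 3, 1, 5]
Entering loop: for val in values:

After execution: d = {4: 1, 5: 3, 3: 2, 2: 1, 1: 1}
{4: 1, 5: 3, 3: 2, 2: 1, 1: 1}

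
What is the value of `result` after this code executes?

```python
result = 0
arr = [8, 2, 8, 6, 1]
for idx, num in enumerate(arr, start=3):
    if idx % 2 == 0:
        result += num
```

Let's trace through this code step by step.

Initialize: result = 0
Initialize: arr = [8, 2, 8, 6, 1]
Entering loop: for idx, num in enumerate(arr, start=3):

After execution: result = 8
8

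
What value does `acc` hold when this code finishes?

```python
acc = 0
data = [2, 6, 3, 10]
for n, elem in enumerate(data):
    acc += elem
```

Let's trace through this code step by step.

Initialize: acc = 0
Initialize: data = [2, 6, 3, 10]
Entering loop: for n, elem in enumerate(data):

After execution: acc = 21
21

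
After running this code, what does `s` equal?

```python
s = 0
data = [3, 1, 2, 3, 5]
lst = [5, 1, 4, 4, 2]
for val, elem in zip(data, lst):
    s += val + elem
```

Let's trace through this code step by step.

Initialize: s = 0
Initialize: data = [3, 1, 2, 3, 5]
Initialize: lst = [5, 1, 4, 4, 2]
Entering loop: for val, elem in zip(data, lst):

After execution: s = 30
30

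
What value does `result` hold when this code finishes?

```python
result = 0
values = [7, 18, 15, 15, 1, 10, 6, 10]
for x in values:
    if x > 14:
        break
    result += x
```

Let's trace through this code step by step.

Initialize: result = 0
Initialize: values = [7, 18, 15, 15, 1, 10, 6, 10]
Entering loop: for x in values:

After execution: result = 7
7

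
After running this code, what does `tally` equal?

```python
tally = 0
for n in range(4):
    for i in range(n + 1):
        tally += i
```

Let's trace through this code step by step.

Initialize: tally = 0
Entering loop: for n in range(4):

After execution: tally = 10
10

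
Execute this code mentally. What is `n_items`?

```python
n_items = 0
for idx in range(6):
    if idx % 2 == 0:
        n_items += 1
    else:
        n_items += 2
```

Let's trace through this code step by step.

Initialize: n_items = 0
Entering loop: for idx in range(6):

After execution: n_items = 9
9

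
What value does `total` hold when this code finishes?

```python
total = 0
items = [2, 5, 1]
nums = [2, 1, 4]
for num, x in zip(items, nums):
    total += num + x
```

Let's trace through this code step by step.

Initialize: total = 0
Initialize: items = [2, 5, 1]
Initialize: nums = [2, 1, 4]
Entering loop: for num, x in zip(items, nums):

After execution: total = 15
15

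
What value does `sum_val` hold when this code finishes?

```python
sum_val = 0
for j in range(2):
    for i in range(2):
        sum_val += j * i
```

Let's trace through this code step by step.

Initialize: sum_val = 0
Entering loop: for j in range(2):

After execution: sum_val = 1
1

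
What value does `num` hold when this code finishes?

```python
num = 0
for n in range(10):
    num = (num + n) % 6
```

Let's trace through this code step by step.

Initialize: num = 0
Entering loop: for n in range(10):

After execution: num = 3
3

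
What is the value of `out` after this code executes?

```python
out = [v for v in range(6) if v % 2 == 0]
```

Let's trace through this code step by step.

Initialize: out = [v for v in range(6) if v % 2 == 0]

After execution: out = [0, 2, 4]
[0, 2, 4]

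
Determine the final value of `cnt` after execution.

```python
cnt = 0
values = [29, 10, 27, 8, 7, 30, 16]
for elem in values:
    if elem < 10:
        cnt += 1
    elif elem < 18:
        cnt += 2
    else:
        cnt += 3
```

Let's trace through this code step by step.

Initialize: cnt = 0
Initialize: values = [29, 10, 27, 8, 7, 30, 16]
Entering loop: for elem in values:

After execution: cnt = 15
15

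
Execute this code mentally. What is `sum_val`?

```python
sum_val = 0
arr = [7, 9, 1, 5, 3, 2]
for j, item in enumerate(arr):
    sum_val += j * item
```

Let's trace through this code step by step.

Initialize: sum_val = 0
Initialize: arr = [7, 9, 1, 5, 3, 2]
Entering loop: for j, item in enumerate(arr):

After execution: sum_val = 48
48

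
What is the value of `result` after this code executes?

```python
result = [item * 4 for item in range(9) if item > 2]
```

Let's trace through this code step by step.

Initialize: result = [item * 4 for item in range(9) if item > 2]

After execution: result = [12, 16, 20, 24, 28, 32]
[12, 16, 20, 24, 28, 32]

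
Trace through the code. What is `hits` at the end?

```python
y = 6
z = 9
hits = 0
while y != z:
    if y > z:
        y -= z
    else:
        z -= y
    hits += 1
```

Let's trace through this code step by step.

Initialize: y = 6
Initialize: z = 9
Initialize: hits = 0
Entering loop: while y != z:

After execution: hits = 2
2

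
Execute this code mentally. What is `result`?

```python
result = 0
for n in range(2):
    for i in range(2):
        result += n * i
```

Let's trace through this code step by step.

Initialize: result = 0
Entering loop: for n in range(2):

After execution: result = 1
1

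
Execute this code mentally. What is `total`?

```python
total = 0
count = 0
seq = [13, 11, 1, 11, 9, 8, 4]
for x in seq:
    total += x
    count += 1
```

Let's trace through this code step by step.

Initialize: total = 0
Initialize: count = 0
Initialize: seq = [13, 11, 1, 11, 9, 8, 4]
Entering loop: for x in seq:

After execution: total = 57
57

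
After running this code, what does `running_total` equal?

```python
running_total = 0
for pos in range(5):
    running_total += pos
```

Let's trace through this code step by step.

Initialize: running_total = 0
Entering loop: for pos in range(5):

After execution: running_total = 10
10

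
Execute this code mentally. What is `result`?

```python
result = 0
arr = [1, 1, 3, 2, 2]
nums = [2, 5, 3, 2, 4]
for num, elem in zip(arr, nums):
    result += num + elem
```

Let's trace through this code step by step.

Initialize: result = 0
Initialize: arr = [1, 1, 3, 2, 2]
Initialize: nums = [2, 5, 3, 2, 4]
Entering loop: for num, elem in zip(arr, nums):

After execution: result = 25
25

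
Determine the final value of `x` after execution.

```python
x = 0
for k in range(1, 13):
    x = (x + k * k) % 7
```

Let's trace through this code step by step.

Initialize: x = 0
Entering loop: for k in range(1, 13):

After execution: x = 6
6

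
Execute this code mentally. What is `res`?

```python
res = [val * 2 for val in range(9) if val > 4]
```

Let's trace through this code step by step.

Initialize: res = [val * 2 for val in range(9) if val > 4]

After execution: res = [10, 12, 14, 16]
[10, 12, 14, 16]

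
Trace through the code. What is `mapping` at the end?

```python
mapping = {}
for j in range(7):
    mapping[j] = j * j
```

Let's trace through this code step by step.

Initialize: mapping = {}
Entering loop: for j in range(7):

After execution: mapping = {0: 0, 1: 1, 2: 4, 3: 9, 4: 16, 5: 25, 6: 36}
{0: 0, 1: 1, 2: 4, 3: 9, 4: 16, 5: 25, 6: 36}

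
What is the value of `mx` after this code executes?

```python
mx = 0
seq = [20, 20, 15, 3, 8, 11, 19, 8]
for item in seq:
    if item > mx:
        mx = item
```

Let's trace through this code step by step.

Initialize: mx = 0
Initialize: seq = [20, 20, 15, 3, 8, 11, 19, 8]
Entering loop: for item in seq:

After execution: mx = 20
20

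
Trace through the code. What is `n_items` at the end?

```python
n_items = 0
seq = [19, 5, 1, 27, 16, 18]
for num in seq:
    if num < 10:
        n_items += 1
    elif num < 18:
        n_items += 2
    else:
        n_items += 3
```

Let's trace through this code step by step.

Initialize: n_items = 0
Initialize: seq = [19, 5, 1, 27, 16, 18]
Entering loop: for num in seq:

After execution: n_items = 13
13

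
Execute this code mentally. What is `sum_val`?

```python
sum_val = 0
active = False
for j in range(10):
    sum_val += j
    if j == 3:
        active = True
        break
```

Let's trace through this code step by step.

Initialize: sum_val = 0
Initialize: active = False
Entering loop: for j in range(10):

After execution: sum_val = 6
6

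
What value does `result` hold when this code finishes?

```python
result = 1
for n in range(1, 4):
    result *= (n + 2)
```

Let's trace through this code step by step.

Initialize: result = 1
Entering loop: for n in range(1, 4):

After execution: result = 60
60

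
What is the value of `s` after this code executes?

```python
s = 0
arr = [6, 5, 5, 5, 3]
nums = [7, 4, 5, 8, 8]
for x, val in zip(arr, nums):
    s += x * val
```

Let's trace through this code step by step.

Initialize: s = 0
Initialize: arr = [6, 5, 5, 5, 3]
Initialize: nums = [7, 4, 5, 8, 8]
Entering loop: for x, val in zip(arr, nums):

After execution: s = 151
151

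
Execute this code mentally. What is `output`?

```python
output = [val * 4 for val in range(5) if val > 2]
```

Let's trace through this code step by step.

Initialize: output = [val * 4 for val in range(5) if val > 2]

After execution: output = [12, 16]
[12, 16]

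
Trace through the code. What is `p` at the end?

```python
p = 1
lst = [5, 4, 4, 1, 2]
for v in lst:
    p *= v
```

Let's trace through this code step by step.

Initialize: p = 1
Initialize: lst = [5, 4, 4, 1, 2]
Entering loop: for v in lst:

After execution: p = 160
160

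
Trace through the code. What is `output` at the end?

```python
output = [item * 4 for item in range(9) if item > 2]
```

Let's trace through this code step by step.

Initialize: output = [item * 4 for item in range(9) if item > 2]

After execution: output = [12, 16, 20, 24, 28, 32]
[12, 16, 20, 24, 28, 32]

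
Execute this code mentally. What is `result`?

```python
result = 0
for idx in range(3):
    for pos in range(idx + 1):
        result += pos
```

Let's trace through this code step by step.

Initialize: result = 0
Entering loop: for idx in range(3):

After execution: result = 4
4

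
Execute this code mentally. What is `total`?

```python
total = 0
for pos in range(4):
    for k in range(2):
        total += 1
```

Let's trace through this code step by step.

Initialize: total = 0
Entering loop: for pos in range(4):

After execution: total = 8
8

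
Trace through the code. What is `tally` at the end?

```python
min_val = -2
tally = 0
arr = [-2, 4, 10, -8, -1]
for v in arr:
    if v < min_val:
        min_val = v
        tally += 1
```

Let's trace through this code step by step.

Initialize: min_val = -2
Initialize: tally = 0
Initialize: arr = [-2, 4, 10, -8, -1]
Entering loop: for v in arr:

After execution: tally = 1
1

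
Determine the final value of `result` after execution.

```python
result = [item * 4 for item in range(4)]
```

Let's trace through this code step by step.

Initialize: result = [item * 4 for item in range(4)]

After execution: result = [0, 4, 8, 12]
[0, 4, 8, 12]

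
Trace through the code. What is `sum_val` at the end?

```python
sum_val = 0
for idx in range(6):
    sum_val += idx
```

Let's trace through this code step by step.

Initialize: sum_val = 0
Entering loop: for idx in range(6):

After execution: sum_val = 15
15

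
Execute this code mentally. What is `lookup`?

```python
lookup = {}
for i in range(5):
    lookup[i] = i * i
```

Let's trace through this code step by step.

Initialize: lookup = {}
Entering loop: for i in range(5):

After execution: lookup = {0: 0, 1: 1, 2: 4, 3: 9, 4: 16}
{0: 0, 1: 1, 2: 4, 3: 9, 4: 16}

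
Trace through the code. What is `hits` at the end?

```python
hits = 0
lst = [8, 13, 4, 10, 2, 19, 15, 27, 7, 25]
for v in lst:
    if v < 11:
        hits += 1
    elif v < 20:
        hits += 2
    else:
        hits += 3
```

Let's trace through this code step by step.

Initialize: hits = 0
Initialize: lst = [8, 13, 4, 10, 2, 19, 15, 27, 7, 25]
Entering loop: for v in lst:

After execution: hits = 17
17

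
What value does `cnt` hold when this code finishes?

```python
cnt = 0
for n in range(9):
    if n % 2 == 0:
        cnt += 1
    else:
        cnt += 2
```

Let's trace through this code step by step.

Initialize: cnt = 0
Entering loop: for n in range(9):

After execution: cnt = 13
13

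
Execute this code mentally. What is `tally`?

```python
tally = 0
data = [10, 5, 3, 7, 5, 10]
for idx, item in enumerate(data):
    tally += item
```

Let's trace through this code step by step.

Initialize: tally = 0
Initialize: data = [10, 5, 3, 7, 5, 10]
Entering loop: for idx, item in enumerate(data):

After execution: tally = 40
40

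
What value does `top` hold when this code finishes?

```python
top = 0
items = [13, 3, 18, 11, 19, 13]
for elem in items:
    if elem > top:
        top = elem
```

Let's trace through this code step by step.

Initialize: top = 0
Initialize: items = [13, 3, 18, 11, 19, 13]
Entering loop: for elem in items:

After execution: top = 19
19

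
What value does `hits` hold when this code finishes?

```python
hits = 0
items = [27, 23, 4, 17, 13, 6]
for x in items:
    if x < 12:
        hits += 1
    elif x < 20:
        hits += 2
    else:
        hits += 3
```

Let's trace through this code step by step.

Initialize: hits = 0
Initialize: items = [27, 23, 4, 17, 13, 6]
Entering loop: for x in items:

After execution: hits = 12
12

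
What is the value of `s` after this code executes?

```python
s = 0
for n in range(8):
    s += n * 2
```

Let's trace through this code step by step.

Initialize: s = 0
Entering loop: for n in range(8):

After execution: s = 56
56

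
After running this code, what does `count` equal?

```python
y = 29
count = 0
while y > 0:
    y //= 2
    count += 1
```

Let's trace through this code step by step.

Initialize: y = 29
Initialize: count = 0
Entering loop: while y > 0:

After execution: count = 5
5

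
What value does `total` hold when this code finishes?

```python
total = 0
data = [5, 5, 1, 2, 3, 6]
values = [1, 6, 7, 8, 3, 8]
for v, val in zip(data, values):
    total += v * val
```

Let's trace through this code step by step.

Initialize: total = 0
Initialize: data = [5, 5, 1, 2, 3, 6]
Initialize: values = [1, 6, 7, 8, 3, 8]
Entering loop: for v, val in zip(data, values):

After execution: total = 115
115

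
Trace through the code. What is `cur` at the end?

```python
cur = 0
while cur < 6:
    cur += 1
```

Let's trace through this code step by step.

Initialize: cur = 0
Entering loop: while cur < 6:

After execution: cur = 6
6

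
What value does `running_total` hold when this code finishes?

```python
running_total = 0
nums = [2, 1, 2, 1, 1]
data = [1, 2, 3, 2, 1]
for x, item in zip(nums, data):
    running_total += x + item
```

Let's trace through this code step by step.

Initialize: running_total = 0
Initialize: nums = [2, 1, 2, 1, 1]
Initialize: data = [1, 2, 3, 2, 1]
Entering loop: for x, item in zip(nums, data):

After execution: running_total = 16
16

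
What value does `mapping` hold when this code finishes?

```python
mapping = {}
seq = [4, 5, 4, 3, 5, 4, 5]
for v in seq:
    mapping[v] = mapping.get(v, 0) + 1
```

Let's trace through this code step by step.

Initialize: mapping = {}
Initialize: seq = [4, 5, 4, 3, 5, 4, 5]
Entering loop: for v in seq:

After execution: mapping = {4: 3, 5: 3, 3: 1}
{4: 3, 5: 3, 3: 1}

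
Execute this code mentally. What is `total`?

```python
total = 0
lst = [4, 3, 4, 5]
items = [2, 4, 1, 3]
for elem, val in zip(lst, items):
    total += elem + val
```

Let's trace through this code step by step.

Initialize: total = 0
Initialize: lst = [4, 3, 4, 5]
Initialize: items = [2, 4, 1, 3]
Entering loop: for elem, val in zip(lst, items):

After execution: total = 26
26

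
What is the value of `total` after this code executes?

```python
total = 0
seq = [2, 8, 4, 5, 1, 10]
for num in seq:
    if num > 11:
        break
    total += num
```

Let's trace through this code step by step.

Initialize: total = 0
Initialize: seq = [2, 8, 4, 5, 1, 10]
Entering loop: for num in seq:

After execution: total = 30
30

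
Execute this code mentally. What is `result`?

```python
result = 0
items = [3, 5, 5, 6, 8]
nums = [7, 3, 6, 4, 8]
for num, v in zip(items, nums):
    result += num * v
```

Let's trace through this code step by step.

Initialize: result = 0
Initialize: items = [3, 5, 5, 6, 8]
Initialize: nums = [7, 3, 6, 4, 8]
Entering loop: for num, v in zip(items, nums):

After execution: result = 154
154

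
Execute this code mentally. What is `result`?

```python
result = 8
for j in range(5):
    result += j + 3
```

Let's trace through this code step by step.

Initialize: result = 8
Entering loop: for j in range(5):

After execution: result = 33
33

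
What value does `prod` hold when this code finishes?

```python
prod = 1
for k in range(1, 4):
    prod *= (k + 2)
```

Let's trace through this code step by step.

Initialize: prod = 1
Entering loop: for k in range(1, 4):

After execution: prod = 60
60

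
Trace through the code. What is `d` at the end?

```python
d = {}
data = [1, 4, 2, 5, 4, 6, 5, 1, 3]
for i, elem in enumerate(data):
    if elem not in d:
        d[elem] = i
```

Let's trace through this code step by step.

Initialize: d = {}
Initialize: data = [1, 4, 2, 5, 4, 6, 5, 1, 3]
Entering loop: for i, elem in enumerate(data):

After execution: d = {1: 0, 4: 1, 2: 2, 5: 3, 6: 5, 3: 8}
{1: 0, 4: 1, 2: 2, 5: 3, 6: 5, 3: 8}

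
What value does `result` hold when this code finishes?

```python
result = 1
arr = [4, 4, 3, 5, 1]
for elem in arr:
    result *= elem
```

Let's trace through this code step by step.

Initialize: result = 1
Initialize: arr = [4, 4, 3, 5, 1]
Entering loop: for elem in arr:

After execution: result = 240
240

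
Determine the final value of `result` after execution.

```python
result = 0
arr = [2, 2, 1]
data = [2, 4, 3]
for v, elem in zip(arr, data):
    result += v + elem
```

Let's trace through this code step by step.

Initialize: result = 0
Initialize: arr = [2, 2, 1]
Initialize: data = [2, 4, 3]
Entering loop: for v, elem in zip(arr, data):

After execution: result = 14
14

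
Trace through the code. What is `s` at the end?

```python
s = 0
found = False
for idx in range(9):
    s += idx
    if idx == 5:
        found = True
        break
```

Let's trace through this code step by step.

Initialize: s = 0
Initialize: found = False
Entering loop: for idx in range(9):

After execution: s = 15
15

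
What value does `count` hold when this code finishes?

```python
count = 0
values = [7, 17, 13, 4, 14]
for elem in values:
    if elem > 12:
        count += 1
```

Let's trace through this code step by step.

Initialize: count = 0
Initialize: values = [7, 17, 13, 4, 14]
Entering loop: for elem in values:

After execution: count = 3
3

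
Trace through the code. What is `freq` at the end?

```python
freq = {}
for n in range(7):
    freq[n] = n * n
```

Let's trace through this code step by step.

Initialize: freq = {}
Entering loop: for n in range(7):

After execution: freq = {0: 0, 1: 1, 2: 4, 3: 9, 4: 16, 5: 25, 6: 36}
{0: 0, 1: 1, 2: 4, 3: 9, 4: 16, 5: 25, 6: 36}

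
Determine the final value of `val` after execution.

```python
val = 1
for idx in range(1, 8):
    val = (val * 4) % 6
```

Let's trace through this code step by step.

Initialize: val = 1
Entering loop: for idx in range(1, 8):

After execution: val = 4
4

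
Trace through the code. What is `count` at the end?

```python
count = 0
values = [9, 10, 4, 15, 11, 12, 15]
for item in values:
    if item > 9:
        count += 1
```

Let's trace through this code step by step.

Initialize: count = 0
Initialize: values = [9, 10, 4, 15, 11, 12, 15]
Entering loop: for item in values:

After execution: count = 5
5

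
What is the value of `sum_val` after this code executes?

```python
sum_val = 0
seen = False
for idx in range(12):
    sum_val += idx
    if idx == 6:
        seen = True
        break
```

Let's trace through this code step by step.

Initialize: sum_val = 0
Initialize: seen = False
Entering loop: for idx in range(12):

After execution: sum_val = 21
21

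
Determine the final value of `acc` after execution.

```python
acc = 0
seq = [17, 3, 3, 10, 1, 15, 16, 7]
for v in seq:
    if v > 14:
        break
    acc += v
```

Let's trace through this code step by step.

Initialize: acc = 0
Initialize: seq = [17, 3, 3, 10, 1, 15, 16, 7]
Entering loop: for v in seq:

After execution: acc = 0
0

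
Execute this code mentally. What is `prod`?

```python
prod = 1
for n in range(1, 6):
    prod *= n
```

Let's trace through this code step by step.

Initialize: prod = 1
Entering loop: for n in range(1, 6):

After execution: prod = 120
120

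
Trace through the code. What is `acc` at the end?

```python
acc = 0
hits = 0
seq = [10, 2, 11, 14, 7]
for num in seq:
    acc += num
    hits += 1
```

Let's trace through this code step by step.

Initialize: acc = 0
Initialize: hits = 0
Initialize: seq = [10, 2, 11, 14, 7]
Entering loop: for num in seq:

After execution: acc = 44
44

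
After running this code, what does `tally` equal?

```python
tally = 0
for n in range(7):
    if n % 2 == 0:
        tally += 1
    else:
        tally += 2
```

Let's trace through this code step by step.

Initialize: tally = 0
Entering loop: for n in range(7):

After execution: tally = 10
10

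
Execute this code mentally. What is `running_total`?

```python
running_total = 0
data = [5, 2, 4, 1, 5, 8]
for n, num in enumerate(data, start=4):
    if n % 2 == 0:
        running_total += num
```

Let's trace through this code step by step.

Initialize: running_total = 0
Initialize: data = [5, 2, 4, 1, 5, 8]
Entering loop: for n, num in enumerate(data, start=4):

After execution: running_total = 14
14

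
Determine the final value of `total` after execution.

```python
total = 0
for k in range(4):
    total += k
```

Let's trace through this code step by step.

Initialize: total = 0
Entering loop: for k in range(4):

After execution: total = 6
6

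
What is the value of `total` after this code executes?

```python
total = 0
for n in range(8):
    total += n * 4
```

Let's trace through this code step by step.

Initialize: total = 0
Entering loop: for n in range(8):

After execution: total = 112
112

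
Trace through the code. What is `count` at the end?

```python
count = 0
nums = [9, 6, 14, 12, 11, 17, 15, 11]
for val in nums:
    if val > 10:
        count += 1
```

Let's trace through this code step by step.

Initialize: count = 0
Initialize: nums = [9, 6, 14, 12, 11, 17, 15, 11]
Entering loop: for val in nums:

After execution: count = 6
6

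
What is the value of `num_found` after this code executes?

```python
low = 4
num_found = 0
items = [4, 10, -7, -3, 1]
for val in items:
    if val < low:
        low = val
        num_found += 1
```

Let's trace through this code step by step.

Initialize: low = 4
Initialize: num_found = 0
Initialize: items = [4, 10, -7, -3, 1]
Entering loop: for val in items:

After execution: num_found = 1
1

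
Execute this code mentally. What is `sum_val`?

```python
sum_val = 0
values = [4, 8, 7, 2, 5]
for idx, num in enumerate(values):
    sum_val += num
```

Let's trace through this code step by step.

Initialize: sum_val = 0
Initialize: values = [4, 8, 7, 2, 5]
Entering loop: for idx, num in enumerate(values):

After execution: sum_val = 26
26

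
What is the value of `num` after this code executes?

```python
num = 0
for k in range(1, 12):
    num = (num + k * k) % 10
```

Let's trace through this code step by step.

Initialize: num = 0
Entering loop: for k in range(1, 12):

After execution: num = 6
6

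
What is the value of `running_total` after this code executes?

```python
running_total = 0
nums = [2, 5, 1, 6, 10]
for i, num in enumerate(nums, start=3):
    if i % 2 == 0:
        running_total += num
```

Let's trace through this code step by step.

Initialize: running_total = 0
Initialize: nums = [2, 5, 1, 6, 10]
Entering loop: for i, num in enumerate(nums, start=3):

After execution: running_total = 11
11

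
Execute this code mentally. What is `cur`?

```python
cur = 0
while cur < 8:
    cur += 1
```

Let's trace through this code step by step.

Initialize: cur = 0
Entering loop: while cur < 8:

After execution: cur = 8
8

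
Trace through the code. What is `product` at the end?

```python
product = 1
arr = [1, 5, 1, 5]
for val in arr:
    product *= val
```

Let's trace through this code step by step.

Initialize: product = 1
Initialize: arr = [1, 5, 1, 5]
Entering loop: for val in arr:

After execution: product = 25
25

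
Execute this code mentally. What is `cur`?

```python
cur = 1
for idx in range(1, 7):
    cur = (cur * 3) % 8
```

Let's trace through this code step by step.

Initialize: cur = 1
Entering loop: for idx in range(1, 7):

After execution: cur = 1
1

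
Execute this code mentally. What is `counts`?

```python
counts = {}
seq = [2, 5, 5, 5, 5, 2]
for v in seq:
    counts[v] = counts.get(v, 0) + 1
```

Let's trace through this code step by step.

Initialize: counts = {}
Initialize: seq = [2, 5, 5, 5, 5, 2]
Entering loop: for v in seq:

After execution: counts = {2: 2, 5: 4}
{2: 2, 5: 4}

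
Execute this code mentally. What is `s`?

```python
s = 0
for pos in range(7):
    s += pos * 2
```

Let's trace through this code step by step.

Initialize: s = 0
Entering loop: for pos in range(7):

After execution: s = 42
42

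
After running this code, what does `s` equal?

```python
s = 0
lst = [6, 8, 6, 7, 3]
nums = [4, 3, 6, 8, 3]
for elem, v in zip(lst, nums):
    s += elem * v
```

Let's trace through this code step by step.

Initialize: s = 0
Initialize: lst = [6, 8, 6, 7, 3]
Initialize: nums = [4, 3, 6, 8, 3]
Entering loop: for elem, v in zip(lst, nums):

After execution: s = 149
149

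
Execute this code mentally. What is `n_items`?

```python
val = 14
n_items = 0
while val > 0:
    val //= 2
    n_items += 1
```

Let's trace through this code step by step.

Initialize: val = 14
Initialize: n_items = 0
Entering loop: while val > 0:

After execution: n_items = 4
4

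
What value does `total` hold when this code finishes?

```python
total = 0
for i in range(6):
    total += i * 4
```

Let's trace through this code step by step.

Initialize: total = 0
Entering loop: for i in range(6):

After execution: total = 60
60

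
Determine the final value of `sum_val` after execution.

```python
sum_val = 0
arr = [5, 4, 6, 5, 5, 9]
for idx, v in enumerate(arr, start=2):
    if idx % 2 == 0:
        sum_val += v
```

Let's trace through this code step by step.

Initialize: sum_val = 0
Initialize: arr = [5, 4, 6, 5, 5, 9]
Entering loop: for idx, v in enumerate(arr, start=2):

After execution: sum_val = 16
16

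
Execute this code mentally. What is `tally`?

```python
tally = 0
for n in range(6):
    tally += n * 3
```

Let's trace through this code step by step.

Initialize: tally = 0
Entering loop: for n in range(6):

After execution: tally = 45
45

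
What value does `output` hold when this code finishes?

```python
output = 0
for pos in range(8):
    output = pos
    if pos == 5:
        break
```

Let's trace through this code step by step.

Initialize: output = 0
Entering loop: for pos in range(8):

After execution: output = 5
5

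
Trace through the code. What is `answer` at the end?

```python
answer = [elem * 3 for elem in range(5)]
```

Let's trace through this code step by step.

Initialize: answer = [elem * 3 for elem in range(5)]

After execution: answer = [0, 3, 6, 9, 12]
[0, 3, 6, 9, 12]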